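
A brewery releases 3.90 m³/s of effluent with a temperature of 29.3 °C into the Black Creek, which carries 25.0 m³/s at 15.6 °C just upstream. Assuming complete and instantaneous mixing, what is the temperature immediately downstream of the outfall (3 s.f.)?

17.4 °C

Flow-weighted mixing: C = (Q_r C_r + Q_w C_w)/(Q_r + Q_w)
= (25.0×15.6 + 3.90×29.3)/(25.0 + 3.90) = 504.3/28.90 = 17.45 °C.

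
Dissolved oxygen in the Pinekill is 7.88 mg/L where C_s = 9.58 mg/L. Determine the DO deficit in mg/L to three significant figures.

D ≈ 1.70 mg/L

D = C_s − C = 9.58 − 7.88 = 1.70 mg/L.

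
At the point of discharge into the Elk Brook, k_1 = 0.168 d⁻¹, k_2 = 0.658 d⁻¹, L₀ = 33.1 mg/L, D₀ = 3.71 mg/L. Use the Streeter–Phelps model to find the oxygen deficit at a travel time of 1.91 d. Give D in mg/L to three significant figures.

D ≈ 6.06 mg/L

k_1 L₀/(k_2−k_1) = 0.168×33.1/(0.658−0.168) = 5.561/0.4900 = 11.35 mg/L.
e^(−k_1 t) = e^(−0.168×1.910) = 0.7255; e^(−k_2 t) = e^(−0.658×1.910) = 0.2846.
D = 11.35 × (0.7255 − 0.2846) + 3.71 × 0.2846 = 5.004 + 1.056 = 6.060 mg/L.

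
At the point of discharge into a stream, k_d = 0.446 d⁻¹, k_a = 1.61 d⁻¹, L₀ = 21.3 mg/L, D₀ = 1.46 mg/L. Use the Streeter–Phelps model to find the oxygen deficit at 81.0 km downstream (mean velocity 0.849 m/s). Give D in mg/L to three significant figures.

D ≈ 3.85 mg/L

Travel time t = x/v = 81.0 km / (0.849 m/s) = 81000 m / 0.849 m/s = 95410 s = 1.104 d.
k_d L₀/(k_a−k_d) = 0.446×21.3/(1.61−0.446) = 9.500/1.164 = 8.161 mg/L.
e^(−k_d t) = e^(−0.446×1.104) = 0.6111; e^(−k_a t) = e^(−1.61×1.104) = 0.1690.
D = 8.161 × (0.6111 − 0.1690) + 1.46 × 0.1690 = 3.608 + 0.2467 = 3.855 mg/L.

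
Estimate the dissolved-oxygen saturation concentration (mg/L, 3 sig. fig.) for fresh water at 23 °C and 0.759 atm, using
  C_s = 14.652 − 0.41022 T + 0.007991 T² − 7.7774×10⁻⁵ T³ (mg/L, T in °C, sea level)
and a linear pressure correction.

C_s ≈ 6.45 mg/L

At sea level: C_s = 14.652 − 0.41022×23 + 0.007991×23² − 7.7774×10⁻⁵×23³ = 8.498 mg/L.
Pressure correction: C_s' = 8.498 × 0.759 = 6.450 mg/L.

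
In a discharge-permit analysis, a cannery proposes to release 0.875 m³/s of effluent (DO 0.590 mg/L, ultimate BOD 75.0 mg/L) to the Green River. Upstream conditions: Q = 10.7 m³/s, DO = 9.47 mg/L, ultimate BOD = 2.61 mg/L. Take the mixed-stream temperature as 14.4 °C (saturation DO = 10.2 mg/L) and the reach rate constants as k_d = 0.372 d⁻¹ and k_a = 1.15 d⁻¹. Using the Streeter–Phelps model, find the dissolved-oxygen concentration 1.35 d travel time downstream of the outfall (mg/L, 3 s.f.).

DO ≈ 8.38 mg/L

Mixed DO = (10.7×9.47 + 0.875×0.590)/(10.7+0.875) = 101.8/11.57 = 8.799 mg/L.
Mixed L₀ = (10.7×2.61 + 0.875×75.0)/(11.57) = 93.55/11.57 = 8.082 mg/L.
Initial deficit D₀ = C_s − DO₀ = 10.2 − 8.799 = 1.401 mg/L.
D(1.35) = [0.372×8.082/(1.15−0.372)](e^(−0.372×1.35) − e^(−1.15×1.35)) + 1.401 e^(−1.15×1.35)
= 3.865 × (0.6052 − 0.2117) + 1.401 × 0.2117 = 1.817 mg/L.
DO = 10.2 − 1.817 = 8.383 mg/L.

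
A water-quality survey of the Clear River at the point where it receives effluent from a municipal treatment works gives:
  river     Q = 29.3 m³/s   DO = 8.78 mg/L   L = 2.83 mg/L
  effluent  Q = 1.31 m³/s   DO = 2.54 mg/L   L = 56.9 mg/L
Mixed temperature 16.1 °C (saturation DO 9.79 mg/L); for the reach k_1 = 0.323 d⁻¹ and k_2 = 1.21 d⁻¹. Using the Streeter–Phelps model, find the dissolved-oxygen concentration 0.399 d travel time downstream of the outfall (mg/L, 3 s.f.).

Mixed DO = (29.3×8.78 + 1.31×2.54)/(29.3+1.31) = 260.6/30.61 = 8.513 mg/L.
Mixed L₀ = (29.3×2.83 + 1.31×56.9)/(30.61) = 157.5/30.61 = 5.144 mg/L.
Initial deficit D₀ = C_s − DO₀ = 9.79 − 8.513 = 1.277 mg/L.
D(0.399) = [0.323×5.144/(1.21−0.323)](e^(−0.323×0.399) − e^(−1.21×0.399)) + 1.277 e^(−1.21×0.399)
= 1.873 × (0.8791 − 0.6171) + 1.277 × 0.6171 = 1.279 mg/L.
DO = 9.79 − 1.279 = 8.511 mg/L.

DO ≈ 8.51 mg/L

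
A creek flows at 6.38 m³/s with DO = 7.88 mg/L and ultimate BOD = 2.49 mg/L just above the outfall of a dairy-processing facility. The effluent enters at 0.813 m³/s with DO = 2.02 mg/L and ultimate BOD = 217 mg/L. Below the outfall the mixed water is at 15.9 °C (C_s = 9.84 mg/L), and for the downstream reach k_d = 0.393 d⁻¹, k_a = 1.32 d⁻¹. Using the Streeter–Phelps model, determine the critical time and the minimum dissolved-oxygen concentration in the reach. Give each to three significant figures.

Mixed DO = (6.38×7.88 + 0.813×2.02)/(6.38+0.813) = 51.92/7.193 = 7.218 mg/L.
Mixed L₀ = (6.38×2.49 + 0.813×217)/(7.193) = 192.3/7.193 = 26.74 mg/L.
Initial deficit D₀ = C_s − DO₀ = 9.84 − 7.218 = 2.622 mg/L.
t_c = (1/0.9270) ln[(1.32/0.393)(1 − 2.622×0.9270/(0.393×26.74))] = 1.079 × ln(2.582) = 1.023 d.
D_c = (0.393/1.32) × 26.74 × e^(−0.393×1.023) = 0.2977 × 26.74 × 0.6689 = 5.324 mg/L.
Minimum DO = 9.84 − 5.324 = 4.516 mg/L.

t_c ≈ 1.02 d; minimum DO ≈ 4.52 mg/L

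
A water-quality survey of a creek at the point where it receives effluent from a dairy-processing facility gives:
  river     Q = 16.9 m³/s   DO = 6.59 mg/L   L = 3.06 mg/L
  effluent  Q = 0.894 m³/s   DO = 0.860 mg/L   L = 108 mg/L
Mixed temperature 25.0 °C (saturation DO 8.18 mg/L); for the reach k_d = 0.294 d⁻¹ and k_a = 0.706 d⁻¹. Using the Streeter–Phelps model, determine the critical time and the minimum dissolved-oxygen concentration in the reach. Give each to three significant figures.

Mixed DO = (16.9×6.59 + 0.894×0.860)/(16.9+0.894) = 112.1/17.79 = 6.302 mg/L.
Mixed L₀ = (16.9×3.06 + 0.894×108)/(17.79) = 148.3/17.79 = 8.332 mg/L.
Initial deficit D₀ = C_s − DO₀ = 8.18 − 6.302 = 1.878 mg/L.
t_c = (1/0.4120) ln[(0.706/0.294)(1 − 1.878×0.4120/(0.294×8.332))] = 2.427 × ln(1.643) = 1.205 d.
D_c = (0.294/0.706) × 8.332 × e^(−0.294×1.205) = 0.4164 × 8.332 × 0.7017 = 2.435 mg/L.
Minimum DO = 8.18 − 2.435 = 5.745 mg/L.

t_c ≈ 1.21 d; minimum DO ≈ 5.75 mg/L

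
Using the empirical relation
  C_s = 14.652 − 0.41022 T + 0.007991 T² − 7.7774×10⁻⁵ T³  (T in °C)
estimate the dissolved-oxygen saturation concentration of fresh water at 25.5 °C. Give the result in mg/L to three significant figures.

C_s = 14.652 − 0.41022×25.5 + 0.007991×25.5² − 7.7774×10⁻⁵×25.5³ = 8.098 mg/L.

C_s ≈ 8.10 mg/L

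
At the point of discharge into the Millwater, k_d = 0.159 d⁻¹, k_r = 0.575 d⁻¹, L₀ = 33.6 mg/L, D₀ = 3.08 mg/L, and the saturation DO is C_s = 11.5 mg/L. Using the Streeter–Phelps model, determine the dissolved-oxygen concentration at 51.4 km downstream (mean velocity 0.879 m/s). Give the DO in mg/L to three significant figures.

Travel time t = x/v = 51.4 km / (0.879 m/s) = 51400 m / 0.879 m/s = 58480 s = 0.6768 d.
k_d L₀/(k_r−k_d) = 0.159×33.6/(0.575−0.159) = 5.342/0.4160 = 12.84 mg/L.
e^(−k_d t) = e^(−0.159×0.6768) = 0.8980; e^(−k_r t) = e^(−0.575×0.6768) = 0.6776.
D = 12.84 × (0.8980 − 0.6776) + 3.08 × 0.6776 = 2.830 + 2.087 = 4.917 mg/L.
DO = C_s − D = 11.5 − 4.917 = 6.583 mg/L.

DO ≈ 6.58 mg/L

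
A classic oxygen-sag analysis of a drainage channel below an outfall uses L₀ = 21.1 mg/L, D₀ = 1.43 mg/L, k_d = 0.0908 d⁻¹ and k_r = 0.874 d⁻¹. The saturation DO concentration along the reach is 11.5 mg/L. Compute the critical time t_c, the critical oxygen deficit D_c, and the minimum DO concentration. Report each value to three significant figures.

t_c ≈ 1.77 d; D_c ≈ 1.87 mg/L; min DO ≈ 9.63 mg/L

With k_r/k_d = 9.626 and 1 − D₀(k_r−k_d)/(k_d L₀) = 0.4154,
t_c = ln(9.626 × 0.4154) / (0.874 − 0.0908) = ln(3.999) / 0.7832 = 1.386/0.7832 = 1.770 d.
D_c = (k_d/k_r) L₀ e^(−k_d t_c) = (0.0908/0.874) × 21.1 × e^(−0.0908×1.770) = 0.1039 × 21.1 × 0.8516 = 1.867 mg/L.
Minimum DO = C_s − D_c = 11.5 − 1.867 = 9.633 mg/L.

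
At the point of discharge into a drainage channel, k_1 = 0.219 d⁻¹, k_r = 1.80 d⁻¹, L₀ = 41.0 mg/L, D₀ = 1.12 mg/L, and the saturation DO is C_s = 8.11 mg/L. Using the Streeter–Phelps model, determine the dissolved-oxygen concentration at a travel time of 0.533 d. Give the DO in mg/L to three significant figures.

DO ≈ 4.80 mg/L

k_1 L₀/(k_r−k_1) = 0.219×41.0/(1.80−0.219) = 8.979/1.581 = 5.679 mg/L.
e^(−k_1 t) = e^(−0.219×0.5330) = 0.8898; e^(−k_r t) = e^(−1.80×0.5330) = 0.3831.
D = 5.679 × (0.8898 − 0.3831) + 1.12 × 0.3831 = 2.878 + 0.4291 = 3.307 mg/L.
DO = C_s − D = 8.11 − 3.307 = 4.803 mg/L.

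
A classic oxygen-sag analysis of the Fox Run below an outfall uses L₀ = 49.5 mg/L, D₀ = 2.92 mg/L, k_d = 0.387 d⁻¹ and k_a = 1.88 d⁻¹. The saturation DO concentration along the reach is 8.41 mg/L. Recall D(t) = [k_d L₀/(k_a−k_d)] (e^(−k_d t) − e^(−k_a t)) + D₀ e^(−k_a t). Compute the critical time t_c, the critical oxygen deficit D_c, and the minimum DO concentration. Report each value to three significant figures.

At the critical point dD/dt = 0, so k_d L₀ e^(−k_d t) = k_a D. Substituting D(t) from the Streeter–Phelps equation and solving for t gives
t_c = ln[(k_a/k_d)(1 − D₀(k_a−k_d)/(k_d L₀))] / (k_a−k_d).
Here k_a−k_d = 1.493 d⁻¹ and 1 − D₀(k_a−k_d)/(k_d L₀) = 1 − 2.92×1.493/(0.387×49.5) = 0.7724, so
t_c = ln(4.858 × 0.7724) / 1.493 = 1.322 / 1.493 = 0.8857 d.
D_c = (k_d/k_a) L₀ e^(−k_d t_c) = (0.387/1.88) × 49.5 × e^(−0.387×0.8857) = 0.2059 × 49.5 × 0.7098 = 7.233 mg/L.
Minimum DO = C_s − D_c = 8.41 − 7.233 = 1.177 mg/L.

t_c ≈ 0.886 d; D_c ≈ 7.23 mg/L; min DO ≈ 1.18 mg/L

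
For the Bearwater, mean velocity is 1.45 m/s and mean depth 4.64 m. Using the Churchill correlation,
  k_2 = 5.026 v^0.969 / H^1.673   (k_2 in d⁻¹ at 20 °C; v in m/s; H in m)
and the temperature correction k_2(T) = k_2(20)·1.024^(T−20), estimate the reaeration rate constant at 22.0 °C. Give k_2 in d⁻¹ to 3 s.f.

k_2(20) = 5.026 × 1.45^0.969 / 4.64^1.673 = 5.026 × 1.433 / 13.03 = 0.5527 d⁻¹.
k_2(22.0) = 0.5527 × 1.024^(22.0−20) = 0.5527 × 1.049 = 0.5796 d⁻¹.

k_2 ≈ 0.580 d⁻¹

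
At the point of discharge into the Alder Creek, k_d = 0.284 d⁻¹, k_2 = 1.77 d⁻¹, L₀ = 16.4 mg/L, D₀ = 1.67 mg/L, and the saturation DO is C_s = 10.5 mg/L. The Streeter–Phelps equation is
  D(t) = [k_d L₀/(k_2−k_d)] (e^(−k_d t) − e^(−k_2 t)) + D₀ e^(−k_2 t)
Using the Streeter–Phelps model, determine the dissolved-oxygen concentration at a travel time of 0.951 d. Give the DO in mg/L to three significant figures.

DO ≈ 8.38 mg/L

k_d L₀/(k_2−k_d) = 0.284×16.4/(1.77−0.284) = 4.658/1.486 = 3.134 mg/L.
e^(−k_d t) = e^(−0.284×0.9510) = 0.7633; e^(−k_2 t) = e^(−1.77×0.9510) = 0.1858.
D = 3.134 × (0.7633 − 0.1858) + 1.67 × 0.1858 = 1.810 + 0.3102 = 2.120 mg/L.
DO = C_s − D = 10.5 − 2.120 = 8.380 mg/L.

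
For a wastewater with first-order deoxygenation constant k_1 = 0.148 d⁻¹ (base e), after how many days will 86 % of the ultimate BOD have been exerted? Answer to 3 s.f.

t ≈ 13.3 d

y/L₀ = 1 − e^(−k_1 t) = 0.86 ⇒ e^(−k_1 t) = 0.140
t = −ln(0.140) / 0.148 = 1.966 / 0.148 = 13.28 d.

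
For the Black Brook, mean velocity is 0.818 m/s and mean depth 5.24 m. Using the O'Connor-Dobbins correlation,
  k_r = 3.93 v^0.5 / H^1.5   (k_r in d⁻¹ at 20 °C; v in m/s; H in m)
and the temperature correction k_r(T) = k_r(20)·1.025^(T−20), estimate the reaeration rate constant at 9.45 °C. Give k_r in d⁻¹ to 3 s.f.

k_r ≈ 0.228 d⁻¹

k_r(20) = 3.93 × 0.818^0.5 / 5.24^1.5 = 3.93 × 0.9044 / 11.99 = 0.2963 d⁻¹.
k_r(9.45) = 0.2963 × 1.025^(9.45−20) = 0.2963 × 0.7707 = 0.2284 d⁻¹.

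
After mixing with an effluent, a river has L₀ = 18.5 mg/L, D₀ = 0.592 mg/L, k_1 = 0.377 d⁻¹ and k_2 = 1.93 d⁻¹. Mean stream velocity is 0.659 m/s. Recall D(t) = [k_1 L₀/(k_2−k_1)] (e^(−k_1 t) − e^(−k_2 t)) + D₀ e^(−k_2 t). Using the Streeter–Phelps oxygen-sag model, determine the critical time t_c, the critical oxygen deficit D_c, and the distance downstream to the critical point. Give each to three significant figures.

At the critical point dD/dt = 0, so k_1 L₀ e^(−k_1 t) = k_2 D. Substituting D(t) from the Streeter–Phelps equation and solving for t gives
t_c = ln[(k_2/k_1)(1 − D₀(k_2−k_1)/(k_1 L₀))] / (k_2−k_1).
Here k_2−k_1 = 1.553 d⁻¹ and 1 − D₀(k_2−k_1)/(k_1 L₀) = 1 − 0.592×1.553/(0.377×18.5) = 0.8682, so
t_c = ln(5.119 × 0.8682) / 1.553 = 1.492 / 1.553 = 0.9605 d.
D_c = (k_1/k_2) L₀ e^(−k_1 t_c) = (0.377/1.93) × 18.5 × e^(−0.377×0.9605) = 0.1953 × 18.5 × 0.6962 = 2.516 mg/L.
x_c = v t_c = 0.659 m/s × 0.9605 d × 86400 s/d = 54690 m ≈ 54.7 km.

t_c ≈ 0.961 d; D_c ≈ 2.52 mg/L; x_c ≈ 54.7 km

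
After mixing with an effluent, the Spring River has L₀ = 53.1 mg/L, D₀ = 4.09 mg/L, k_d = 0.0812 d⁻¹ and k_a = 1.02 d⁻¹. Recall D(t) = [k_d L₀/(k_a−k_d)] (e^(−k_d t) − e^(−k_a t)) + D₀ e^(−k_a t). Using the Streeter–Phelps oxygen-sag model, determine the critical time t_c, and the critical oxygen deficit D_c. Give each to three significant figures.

With k_a/k_d = 12.56 and 1 − D₀(k_a−k_d)/(k_d L₀) = 0.1095,
t_c = ln(12.56 × 0.1095) / (1.02 − 0.0812) = ln(1.375) / 0.9388 = 0.3186/0.9388 = 0.3394 d.
D_c = (k_d/k_a) L₀ e^(−k_d t_c) = (0.0812/1.02) × 53.1 × e^(−0.0812×0.3394) = 0.07961 × 53.1 × 0.9728 = 4.112 mg/L.

t_c ≈ 0.339 d; D_c ≈ 4.11 mg/L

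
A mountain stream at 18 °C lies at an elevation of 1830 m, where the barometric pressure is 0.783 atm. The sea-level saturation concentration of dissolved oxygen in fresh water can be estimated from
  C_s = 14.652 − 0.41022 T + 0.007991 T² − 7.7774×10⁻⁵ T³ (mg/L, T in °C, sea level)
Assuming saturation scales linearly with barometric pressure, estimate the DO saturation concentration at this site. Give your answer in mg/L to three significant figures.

At sea level: C_s = 14.652 − 0.41022×18 + 0.007991×18² − 7.7774×10⁻⁵×18³ = 9.404 mg/L.
Pressure correction: C_s' = 9.404 × 0.783 = 7.363 mg/L.

C_s ≈ 7.36 mg/L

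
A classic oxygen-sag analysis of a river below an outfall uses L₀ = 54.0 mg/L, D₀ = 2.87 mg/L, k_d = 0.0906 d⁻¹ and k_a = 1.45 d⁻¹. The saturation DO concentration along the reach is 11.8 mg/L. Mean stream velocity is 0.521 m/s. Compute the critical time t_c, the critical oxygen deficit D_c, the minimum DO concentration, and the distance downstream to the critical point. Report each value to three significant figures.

At the critical point dD/dt = 0, so k_d L₀ e^(−k_d t) = k_a D. Substituting D(t) from the Streeter–Phelps equation and solving for t gives
t_c = ln[(k_a/k_d)(1 − D₀(k_a−k_d)/(k_d L₀))] / (k_a−k_d).
Here k_a−k_d = 1.359 d⁻¹ and 1 − D₀(k_a−k_d)/(k_d L₀) = 1 − 2.87×1.359/(0.0906×54.0) = 0.2025, so
t_c = ln(16.00 × 0.2025) / 1.359 = 1.176 / 1.359 = 0.8651 d.
L(t_c) = L₀ e^(−k_d t_c) = 54.0 × 0.9246 = 49.93 mg/L, and at the critical point k_a D_c = k_d L, so D_c = (0.0906/1.45) × 49.93 = 3.120 mg/L.
Minimum DO = C_s − D_c = 11.8 − 3.120 = 8.680 mg/L.
x_c = v t_c = 0.521 m/s × 0.8651 d × 86400 s/d = 38940 m ≈ 38.9 km.

t_c ≈ 0.865 d; D_c ≈ 3.12 mg/L; min DO ≈ 8.68 mg/L; x_c ≈ 38.9 km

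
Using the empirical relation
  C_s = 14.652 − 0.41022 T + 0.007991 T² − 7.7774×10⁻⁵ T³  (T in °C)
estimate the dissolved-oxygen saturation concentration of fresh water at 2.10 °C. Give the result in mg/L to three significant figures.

C_s ≈ 13.8 mg/L

C_s = 14.652 − 0.41022×2.10 + 0.007991×2.10² − 7.7774×10⁻⁵×2.10³ = 13.83 mg/L.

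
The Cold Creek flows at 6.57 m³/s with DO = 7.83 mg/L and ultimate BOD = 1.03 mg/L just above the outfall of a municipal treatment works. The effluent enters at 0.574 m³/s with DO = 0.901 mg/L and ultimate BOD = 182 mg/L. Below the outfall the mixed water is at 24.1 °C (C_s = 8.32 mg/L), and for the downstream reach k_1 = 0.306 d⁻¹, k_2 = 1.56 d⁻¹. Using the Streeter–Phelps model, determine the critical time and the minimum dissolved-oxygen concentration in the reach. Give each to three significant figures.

Mixed DO = (6.57×7.83 + 0.574×0.901)/(6.57+0.574) = 51.96/7.144 = 7.273 mg/L.
Mixed L₀ = (6.57×1.03 + 0.574×182)/(7.144) = 111.2/7.144 = 15.57 mg/L.
Initial deficit D₀ = C_s − DO₀ = 8.32 − 7.273 = 1.047 mg/L.
t_c = (1/1.254) ln[(1.56/0.306)(1 − 1.047×1.254/(0.306×15.57))] = 0.7974 × ln(3.694) = 1.042 d.
D_c = (0.306/1.56) × 15.57 × e^(−0.306×1.042) = 0.1962 × 15.57 × 0.7270 = 2.220 mg/L.
Minimum DO = 8.32 − 2.220 = 6.100 mg/L.

t_c ≈ 1.04 d; minimum DO ≈ 6.10 mg/L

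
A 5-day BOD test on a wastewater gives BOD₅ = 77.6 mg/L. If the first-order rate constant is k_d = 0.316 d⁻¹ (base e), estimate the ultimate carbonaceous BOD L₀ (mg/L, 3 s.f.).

BOD₅ = L₀(1 − e^(−5k_d)) ⇒ L₀ = BOD₅ / (1 − e^(−5×0.316))
= 77.6 / (1 − 0.2060) = 77.6 / 0.7940 = 97.73 mg/L.

L₀ ≈ 97.7 mg/L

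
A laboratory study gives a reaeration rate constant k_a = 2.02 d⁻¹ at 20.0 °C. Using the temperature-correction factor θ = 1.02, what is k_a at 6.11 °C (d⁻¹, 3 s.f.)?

k_a(T₂) = k_a(T₁) · θ^(T₂−T₁) = 2.02 × 1.02^(6.11−20.0)
= 2.02 × 1.02^-13.9 = 2.02 × 0.7595 = 1.534 d⁻¹.

k_a ≈ 1.53 d⁻¹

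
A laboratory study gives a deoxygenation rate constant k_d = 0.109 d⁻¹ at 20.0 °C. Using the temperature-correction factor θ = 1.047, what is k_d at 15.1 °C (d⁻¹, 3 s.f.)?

k_d(T₂) = k_d(T₁) · θ^(T₂−T₁) = 0.109 × 1.047^(15.1−20.0)
= 0.109 × 1.047^-4.90 = 0.109 × 0.7985 = 0.08703 d⁻¹.

k_d ≈ 0.0870 d⁻¹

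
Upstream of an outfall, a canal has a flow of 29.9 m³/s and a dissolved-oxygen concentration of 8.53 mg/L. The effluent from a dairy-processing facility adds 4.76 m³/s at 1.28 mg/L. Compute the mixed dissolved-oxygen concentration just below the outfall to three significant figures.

7.53 mg/L

Flow-weighted mixing: C = (Q_r C_r + Q_w C_w)/(Q_r + Q_w)
= (29.9×8.53 + 4.76×1.28)/(29.9 + 4.76) = 261.1/34.66 = 7.534 mg/L.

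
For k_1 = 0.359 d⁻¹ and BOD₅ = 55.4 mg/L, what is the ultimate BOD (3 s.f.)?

L₀ ≈ 66.4 mg/L

BOD₅ = L₀(1 − e^(−5k_1)) ⇒ L₀ = BOD₅ / (1 − e^(−5×0.359))
= 55.4 / (1 − 0.1661) = 55.4 / 0.8339 = 66.44 mg/L.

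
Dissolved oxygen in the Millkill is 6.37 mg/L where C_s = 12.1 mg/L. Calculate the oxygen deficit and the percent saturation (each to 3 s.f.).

D ≈ 5.73 mg/L; 52.6 % saturation

D = C_s − C = 12.1 − 6.37 = 5.73 mg/L.
% saturation = 6.37/12.1 × 100 = 52.6 %.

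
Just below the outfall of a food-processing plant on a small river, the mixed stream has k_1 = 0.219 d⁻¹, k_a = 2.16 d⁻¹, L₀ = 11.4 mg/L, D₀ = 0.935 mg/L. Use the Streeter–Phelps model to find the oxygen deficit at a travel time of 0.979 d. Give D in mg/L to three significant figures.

k_1 L₀/(k_a−k_1) = 0.219×11.4/(2.16−0.219) = 2.497/1.941 = 1.286 mg/L.
e^(−k_1 t) = e^(−0.219×0.9790) = 0.8070; e^(−k_a t) = e^(−2.16×0.9790) = 0.1207.
D = 1.286 × (0.8070 − 0.1207) + 0.935 × 0.1207 = 0.8828 + 0.1128 = 0.9956 mg/L.

D ≈ 0.996 mg/L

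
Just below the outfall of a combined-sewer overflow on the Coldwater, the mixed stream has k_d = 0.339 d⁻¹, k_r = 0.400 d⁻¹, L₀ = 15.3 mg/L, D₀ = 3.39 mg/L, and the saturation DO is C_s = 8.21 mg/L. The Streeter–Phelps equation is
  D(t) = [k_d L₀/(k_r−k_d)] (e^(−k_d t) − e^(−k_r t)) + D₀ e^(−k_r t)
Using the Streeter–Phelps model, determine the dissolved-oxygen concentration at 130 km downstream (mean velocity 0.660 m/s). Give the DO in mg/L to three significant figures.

DO ≈ 1.75 mg/L

Travel time t = x/v = 130 km / (0.660 m/s) = 130000 m / 0.660 m/s = 197000 s = 2.280 d.
k_d L₀/(k_r−k_d) = 0.339×15.3/(0.400−0.339) = 5.187/0.06100 = 85.03 mg/L.
e^(−k_d t) = e^(−0.339×2.280) = 0.4617; e^(−k_r t) = e^(−0.400×2.280) = 0.4018.
D = 85.03 × (0.4617 − 0.4018) + 3.39 × 0.4018 = 5.097 + 1.362 = 6.459 mg/L.
DO = C_s − D = 8.21 − 6.459 = 1.751 mg/L.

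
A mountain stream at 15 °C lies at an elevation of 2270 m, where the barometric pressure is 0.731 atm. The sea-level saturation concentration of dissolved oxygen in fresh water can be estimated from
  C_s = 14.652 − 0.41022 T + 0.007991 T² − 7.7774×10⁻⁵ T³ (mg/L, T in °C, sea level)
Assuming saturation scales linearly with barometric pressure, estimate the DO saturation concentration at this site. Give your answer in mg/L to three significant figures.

At sea level: C_s = 14.652 − 0.41022×15 + 0.007991×15² − 7.7774×10⁻⁵×15³ = 10.03 mg/L.
Pressure correction: C_s' = 10.03 × 0.731 = 7.335 mg/L.

C_s ≈ 7.33 mg/L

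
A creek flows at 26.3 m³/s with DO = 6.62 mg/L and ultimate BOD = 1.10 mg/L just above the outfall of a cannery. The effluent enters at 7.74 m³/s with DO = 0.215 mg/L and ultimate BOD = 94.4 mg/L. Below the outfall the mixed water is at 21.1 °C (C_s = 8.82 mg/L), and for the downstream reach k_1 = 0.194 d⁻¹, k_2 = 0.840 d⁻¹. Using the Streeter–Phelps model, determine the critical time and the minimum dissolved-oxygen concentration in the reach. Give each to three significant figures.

t_c ≈ 1.05 d; minimum DO ≈ 4.61 mg/L

Mixed DO = (26.3×6.62 + 7.74×0.215)/(26.3+7.74) = 175.8/34.04 = 5.164 mg/L.
Mixed L₀ = (26.3×1.10 + 7.74×94.4)/(34.04) = 759.6/34.04 = 22.31 mg/L.
Initial deficit D₀ = C_s − DO₀ = 8.82 − 5.164 = 3.656 mg/L.
t_c = (1/0.6460) ln[(0.840/0.194)(1 − 3.656×0.6460/(0.194×22.31))] = 1.548 × ln(1.967) = 1.048 d.
D_c = (0.194/0.840) × 22.31 × e^(−0.194×1.048) = 0.2310 × 22.31 × 0.8161 = 4.206 mg/L.
Minimum DO = 8.82 − 4.206 = 4.614 mg/L.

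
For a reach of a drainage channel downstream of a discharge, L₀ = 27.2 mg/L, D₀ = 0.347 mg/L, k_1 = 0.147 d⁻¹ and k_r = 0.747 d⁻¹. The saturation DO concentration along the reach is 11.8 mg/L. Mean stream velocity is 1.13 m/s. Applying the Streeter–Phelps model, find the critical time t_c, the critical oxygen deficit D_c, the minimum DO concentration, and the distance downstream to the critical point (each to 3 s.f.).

t_c ≈ 2.62 d; D_c ≈ 3.64 mg/L; min DO ≈ 8.16 mg/L; x_c ≈ 256 km

At the critical point dD/dt = 0, so k_1 L₀ e^(−k_1 t) = k_r D. Substituting D(t) from the Streeter–Phelps equation and solving for t gives
t_c = ln[(k_r/k_1)(1 − D₀(k_r−k_1)/(k_1 L₀))] / (k_r−k_1).
Here k_r−k_1 = 0.6000 d⁻¹ and 1 − D₀(k_r−k_1)/(k_1 L₀) = 1 − 0.347×0.6000/(0.147×27.2) = 0.9479, so
t_c = ln(5.082 × 0.9479) / 0.6000 = 1.572 / 0.6000 = 2.620 d.
L(t_c) = L₀ e^(−k_1 t_c) = 27.2 × 0.6803 = 18.50 mg/L, and at the critical point k_r D_c = k_1 L, so D_c = (0.147/0.747) × 18.50 = 3.642 mg/L.
Minimum DO = C_s − D_c = 11.8 − 3.642 = 8.158 mg/L.
x_c = v t_c = 1.13 m/s × 2.620 d × 86400 s/d = 255800 m ≈ 256 km.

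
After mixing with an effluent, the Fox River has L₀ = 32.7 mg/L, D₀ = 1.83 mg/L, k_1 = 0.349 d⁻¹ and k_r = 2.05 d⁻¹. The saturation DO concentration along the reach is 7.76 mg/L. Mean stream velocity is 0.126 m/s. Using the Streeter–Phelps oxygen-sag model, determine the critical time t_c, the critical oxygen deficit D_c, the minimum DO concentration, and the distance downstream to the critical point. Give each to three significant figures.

t_c ≈ 0.854 d; D_c ≈ 4.13 mg/L; min DO ≈ 3.63 mg/L; x_c ≈ 9.29 km

At the critical point dD/dt = 0, so k_1 L₀ e^(−k_1 t) = k_r D. Substituting D(t) from the Streeter–Phelps equation and solving for t gives
t_c = ln[(k_r/k_1)(1 − D₀(k_r−k_1)/(k_1 L₀))] / (k_r−k_1).
Here k_r−k_1 = 1.701 d⁻¹ and 1 − D₀(k_r−k_1)/(k_1 L₀) = 1 − 1.83×1.701/(0.349×32.7) = 0.7272, so
t_c = ln(5.874 × 0.7272) / 1.701 = 1.452 / 1.701 = 0.8536 d.
D_c = (k_1/k_r) L₀ e^(−k_1 t_c) = (0.349/2.05) × 32.7 × e^(−0.349×0.8536) = 0.1702 × 32.7 × 0.7424 = 4.133 mg/L.
Minimum DO = C_s − D_c = 7.76 − 4.133 = 3.627 mg/L.
x_c = v t_c = 0.126 m/s × 0.8536 d × 86400 s/d = 9293 m ≈ 9.29 km.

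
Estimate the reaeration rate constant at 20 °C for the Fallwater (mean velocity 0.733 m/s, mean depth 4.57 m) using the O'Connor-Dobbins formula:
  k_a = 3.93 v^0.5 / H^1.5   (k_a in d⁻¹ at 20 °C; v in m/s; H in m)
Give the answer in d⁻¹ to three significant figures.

k_a = 3.93 × 0.733^0.5 / 4.57^1.5 = 3.93 × 0.8562 / 9.770 = 0.3444 d⁻¹.

k_a ≈ 0.344 d⁻¹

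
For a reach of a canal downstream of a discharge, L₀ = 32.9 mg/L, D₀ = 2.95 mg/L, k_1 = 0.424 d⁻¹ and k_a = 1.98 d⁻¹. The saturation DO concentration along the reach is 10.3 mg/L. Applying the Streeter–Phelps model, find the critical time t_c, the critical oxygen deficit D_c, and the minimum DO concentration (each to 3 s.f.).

At the critical point dD/dt = 0, so k_1 L₀ e^(−k_1 t) = k_a D. Substituting D(t) from the Streeter–Phelps equation and solving for t gives
t_c = ln[(k_a/k_1)(1 − D₀(k_a−k_1)/(k_1 L₀))] / (k_a−k_1).
Here k_a−k_1 = 1.556 d⁻¹ and 1 − D₀(k_a−k_1)/(k_1 L₀) = 1 − 2.95×1.556/(0.424×32.9) = 0.6709, so
t_c = ln(4.670 × 0.6709) / 1.556 = 1.142 / 1.556 = 0.7340 d.
L(t_c) = L₀ e^(−k_1 t_c) = 32.9 × 0.7326 = 24.10 mg/L, and at the critical point k_a D_c = k_1 L, so D_c = (0.424/1.98) × 24.10 = 5.161 mg/L.
Minimum DO = C_s − D_c = 10.3 − 5.161 = 5.139 mg/L.

t_c ≈ 0.734 d; D_c ≈ 5.16 mg/L; min DO ≈ 5.14 mg/L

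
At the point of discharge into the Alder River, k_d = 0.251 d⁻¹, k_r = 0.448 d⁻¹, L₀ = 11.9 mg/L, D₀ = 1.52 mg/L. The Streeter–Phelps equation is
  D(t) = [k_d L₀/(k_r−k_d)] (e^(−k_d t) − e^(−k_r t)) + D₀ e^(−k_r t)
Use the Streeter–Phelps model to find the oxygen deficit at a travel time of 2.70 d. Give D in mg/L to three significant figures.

D ≈ 3.63 mg/L

k_d L₀/(k_r−k_d) = 0.251×11.9/(0.448−0.251) = 2.987/0.1970 = 15.16 mg/L.
e^(−k_d t) = e^(−0.251×2.700) = 0.5078; e^(−k_r t) = e^(−0.448×2.700) = 0.2983.
D = 15.16 × (0.5078 − 0.2983) + 1.52 × 0.2983 = 3.176 + 0.4534 = 3.629 mg/L.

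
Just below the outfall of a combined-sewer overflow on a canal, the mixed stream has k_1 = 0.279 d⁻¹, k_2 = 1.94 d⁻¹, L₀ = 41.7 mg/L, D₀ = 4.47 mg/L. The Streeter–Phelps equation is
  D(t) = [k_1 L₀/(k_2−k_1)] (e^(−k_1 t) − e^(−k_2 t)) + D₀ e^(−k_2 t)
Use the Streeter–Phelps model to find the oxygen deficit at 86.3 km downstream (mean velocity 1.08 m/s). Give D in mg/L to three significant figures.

D ≈ 4.99 mg/L

Travel time t = x/v = 86.3 km / (1.08 m/s) = 86300 m / 1.08 m/s = 79910 s = 0.9249 d.
k_1 L₀/(k_2−k_1) = 0.279×41.7/(1.94−0.279) = 11.63/1.661 = 7.004 mg/L.
e^(−k_1 t) = e^(−0.279×0.9249) = 0.7726; e^(−k_2 t) = e^(−1.94×0.9249) = 0.1663.
D = 7.004 × (0.7726 − 0.1663) + 4.47 × 0.1663 = 4.247 + 0.7432 = 4.990 mg/L.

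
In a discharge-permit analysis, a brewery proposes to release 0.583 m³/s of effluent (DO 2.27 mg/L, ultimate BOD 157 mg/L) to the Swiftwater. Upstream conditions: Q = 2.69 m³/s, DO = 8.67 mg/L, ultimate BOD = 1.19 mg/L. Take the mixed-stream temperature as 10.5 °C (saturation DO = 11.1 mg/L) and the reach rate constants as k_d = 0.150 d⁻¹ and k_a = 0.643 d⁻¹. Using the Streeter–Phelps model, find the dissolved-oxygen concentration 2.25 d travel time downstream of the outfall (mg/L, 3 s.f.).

Mixed DO = (2.69×8.67 + 0.583×2.27)/(2.69+0.583) = 24.65/3.273 = 7.530 mg/L.
Mixed L₀ = (2.69×1.19 + 0.583×157)/(3.273) = 94.73/3.273 = 28.94 mg/L.
Initial deficit D₀ = C_s − DO₀ = 11.1 − 7.530 = 3.570 mg/L.
D(2.25) = [0.150×28.94/(0.643−0.150)](e^(−0.150×2.25) − e^(−0.643×2.25)) + 3.570 e^(−0.643×2.25)
= 8.806 × (0.7136 − 0.2353) + 3.570 × 0.2353 = 5.051 mg/L.
DO = 11.1 − 5.051 = 6.049 mg/L.

DO ≈ 6.05 mg/L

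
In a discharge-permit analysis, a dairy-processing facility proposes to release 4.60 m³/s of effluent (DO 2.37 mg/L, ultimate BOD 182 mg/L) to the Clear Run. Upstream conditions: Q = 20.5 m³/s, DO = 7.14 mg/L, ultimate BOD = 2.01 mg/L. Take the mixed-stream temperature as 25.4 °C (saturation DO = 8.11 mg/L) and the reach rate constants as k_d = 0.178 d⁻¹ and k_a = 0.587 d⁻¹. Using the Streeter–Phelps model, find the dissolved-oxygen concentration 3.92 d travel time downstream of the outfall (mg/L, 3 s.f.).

DO ≈ 1.87 mg/L

Mixed DO = (20.5×7.14 + 4.60×2.37)/(20.5+4.60) = 157.3/25.10 = 6.266 mg/L.
Mixed L₀ = (20.5×2.01 + 4.60×182)/(25.10) = 878.4/25.10 = 35.00 mg/L.
Initial deficit D₀ = C_s − DO₀ = 8.11 − 6.266 = 1.844 mg/L.
D(3.92) = [0.178×35.00/(0.587−0.178)](e^(−0.178×3.92) − e^(−0.587×3.92)) + 1.844 e^(−0.587×3.92)
= 15.23 × (0.4977 − 0.1002) + 1.844 × 0.1002 = 6.240 mg/L.
DO = 8.11 − 6.240 = 1.870 mg/L.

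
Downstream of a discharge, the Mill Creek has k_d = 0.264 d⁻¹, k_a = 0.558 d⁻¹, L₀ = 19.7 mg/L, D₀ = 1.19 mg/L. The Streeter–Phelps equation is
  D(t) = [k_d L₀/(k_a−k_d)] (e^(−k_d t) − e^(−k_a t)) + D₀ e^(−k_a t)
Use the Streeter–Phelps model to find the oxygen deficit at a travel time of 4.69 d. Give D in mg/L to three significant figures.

k_d L₀/(k_a−k_d) = 0.264×19.7/(0.558−0.264) = 5.201/0.2940 = 17.69 mg/L.
e^(−k_d t) = e^(−0.264×4.690) = 0.2899; e^(−k_a t) = e^(−0.558×4.690) = 0.07302.
D = 17.69 × (0.2899 − 0.07302) + 1.19 × 0.07302 = 3.837 + 0.08689 = 3.924 mg/L.

D ≈ 3.92 mg/L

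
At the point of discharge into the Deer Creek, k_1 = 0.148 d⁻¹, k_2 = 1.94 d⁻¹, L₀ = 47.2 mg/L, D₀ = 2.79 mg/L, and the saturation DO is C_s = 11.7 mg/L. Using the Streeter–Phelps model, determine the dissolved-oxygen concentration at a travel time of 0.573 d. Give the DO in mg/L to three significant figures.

k_1 L₀/(k_2−k_1) = 0.148×47.2/(1.94−0.148) = 6.986/1.792 = 3.898 mg/L.
e^(−k_1 t) = e^(−0.148×0.5730) = 0.9187; e^(−k_2 t) = e^(−1.94×0.5730) = 0.3290.
D = 3.898 × (0.9187 − 0.3290) + 2.79 × 0.3290 = 2.299 + 0.9180 = 3.217 mg/L.
DO = C_s − D = 11.7 − 3.217 = 8.483 mg/L.

DO ≈ 8.48 mg/L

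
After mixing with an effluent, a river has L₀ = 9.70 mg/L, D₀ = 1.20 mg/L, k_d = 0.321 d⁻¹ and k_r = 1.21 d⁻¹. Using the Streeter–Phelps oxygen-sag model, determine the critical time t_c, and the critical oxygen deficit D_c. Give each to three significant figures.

t_c = [1/(k_r−k_d)] ln[(k_r/k_d)(1 − D₀(k_r−k_d)/(k_d L₀))]
= [1/(1.21−0.321)] ln[(1.21/0.321)(1 − 1.20×0.8890/(0.321×9.70))]
= (1/0.8890) ln[3.769 × 0.6574] = 1.125 × ln(2.478) = 1.125 × 0.9074 = 1.021 d.
D_c = (k_d/k_r) L₀ e^(−k_d t_c) = (0.321/1.21) × 9.70 × e^(−0.321×1.021) = 0.2653 × 9.70 × 0.7206 = 1.854 mg/L.

t_c ≈ 1.02 d; D_c ≈ 1.85 mg/L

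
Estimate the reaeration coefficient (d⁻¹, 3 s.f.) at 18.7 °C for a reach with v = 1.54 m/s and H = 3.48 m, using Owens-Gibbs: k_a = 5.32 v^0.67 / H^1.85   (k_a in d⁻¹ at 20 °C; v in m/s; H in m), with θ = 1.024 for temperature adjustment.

k_a ≈ 0.686 d⁻¹

k_a(20) = 5.32 × 1.54^0.67 / 3.48^1.85 = 5.32 × 1.335 / 10.04 = 0.7073 d⁻¹.
k_a(18.7) = 0.7073 × 1.024^(18.7−20) = 0.7073 × 0.9696 = 0.6859 d⁻¹.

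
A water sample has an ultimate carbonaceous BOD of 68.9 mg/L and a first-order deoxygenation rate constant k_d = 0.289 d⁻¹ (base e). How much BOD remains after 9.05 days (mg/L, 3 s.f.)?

L ≈ 5.04 mg/L

L_t = L₀ e^(−k_d t) = 68.9 × e^(−0.289×9.05) = 68.9 × 0.07313 = 5.039 mg/L.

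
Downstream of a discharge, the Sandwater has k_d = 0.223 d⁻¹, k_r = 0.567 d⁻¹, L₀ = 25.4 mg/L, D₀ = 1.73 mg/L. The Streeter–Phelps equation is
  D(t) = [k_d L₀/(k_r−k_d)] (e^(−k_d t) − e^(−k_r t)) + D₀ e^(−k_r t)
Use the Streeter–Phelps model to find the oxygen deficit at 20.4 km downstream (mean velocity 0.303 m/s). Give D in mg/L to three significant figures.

Travel time t = x/v = 20.4 km / (0.303 m/s) = 20400 m / 0.303 m/s = 67330 s = 0.7792 d.
k_d L₀/(k_r−k_d) = 0.223×25.4/(0.567−0.223) = 5.664/0.3440 = 16.47 mg/L.
e^(−k_d t) = e^(−0.223×0.7792) = 0.8405; e^(−k_r t) = e^(−0.567×0.7792) = 0.6429.
D = 16.47 × (0.8405 − 0.6429) + 1.73 × 0.6429 = 3.254 + 1.112 = 4.366 mg/L.

D ≈ 4.37 mg/L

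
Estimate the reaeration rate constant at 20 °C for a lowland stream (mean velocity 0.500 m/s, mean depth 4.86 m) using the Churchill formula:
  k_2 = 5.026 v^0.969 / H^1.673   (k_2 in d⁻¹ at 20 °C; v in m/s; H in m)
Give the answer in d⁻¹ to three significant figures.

k_2 ≈ 0.182 d⁻¹

k_2 = 5.026 × 0.500^0.969 / 4.86^1.673 = 5.026 × 0.5109 / 14.08 = 0.1823 d⁻¹.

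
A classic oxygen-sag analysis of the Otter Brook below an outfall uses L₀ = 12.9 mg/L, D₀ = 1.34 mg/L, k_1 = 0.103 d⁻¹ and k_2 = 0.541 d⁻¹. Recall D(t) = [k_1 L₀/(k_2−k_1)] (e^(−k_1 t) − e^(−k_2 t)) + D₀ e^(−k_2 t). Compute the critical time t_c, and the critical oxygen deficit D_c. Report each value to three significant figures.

t_c ≈ 2.46 d; D_c ≈ 1.91 mg/L

At the critical point dD/dt = 0, so k_1 L₀ e^(−k_1 t) = k_2 D. Substituting D(t) from the Streeter–Phelps equation and solving for t gives
t_c = ln[(k_2/k_1)(1 − D₀(k_2−k_1)/(k_1 L₀))] / (k_2−k_1).
Here k_2−k_1 = 0.4380 d⁻¹ and 1 − D₀(k_2−k_1)/(k_1 L₀) = 1 − 1.34×0.4380/(0.103×12.9) = 0.5583, so
t_c = ln(5.252 × 0.5583) / 0.4380 = 1.076 / 0.4380 = 2.456 d.
L(t_c) = L₀ e^(−k_1 t_c) = 12.9 × 0.7765 = 10.02 mg/L, and at the critical point k_2 D_c = k_1 L, so D_c = (0.103/0.541) × 10.02 = 1.907 mg/L.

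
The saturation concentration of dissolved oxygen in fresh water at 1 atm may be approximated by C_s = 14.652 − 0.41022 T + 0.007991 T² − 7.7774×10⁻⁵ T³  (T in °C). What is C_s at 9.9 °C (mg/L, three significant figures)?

C_s ≈ 11.3 mg/L

C_s = 14.652 − 0.41022×9.9 + 0.007991×9.9² − 7.7774×10⁻⁵×9.9³ = 11.30 mg/L.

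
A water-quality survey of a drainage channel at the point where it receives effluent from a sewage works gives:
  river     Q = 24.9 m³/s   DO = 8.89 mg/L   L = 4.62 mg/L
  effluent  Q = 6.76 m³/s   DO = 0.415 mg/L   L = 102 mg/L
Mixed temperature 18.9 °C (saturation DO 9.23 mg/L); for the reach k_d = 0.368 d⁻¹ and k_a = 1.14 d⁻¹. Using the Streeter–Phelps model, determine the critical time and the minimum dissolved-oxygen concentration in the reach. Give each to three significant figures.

Mixed DO = (24.9×8.89 + 6.76×0.415)/(24.9+6.76) = 224.2/31.66 = 7.080 mg/L.
Mixed L₀ = (24.9×4.62 + 6.76×102)/(31.66) = 804.6/31.66 = 25.41 mg/L.
Initial deficit D₀ = C_s − DO₀ = 9.23 − 7.080 = 2.150 mg/L.
t_c = (1/0.7720) ln[(1.14/0.368)(1 − 2.150×0.7720/(0.368×25.41))] = 1.295 × ln(2.548) = 1.212 d.
D_c = (0.368/1.14) × 25.41 × e^(−0.368×1.212) = 0.3228 × 25.41 × 0.6403 = 5.252 mg/L.
Minimum DO = 9.23 − 5.252 = 3.978 mg/L.

t_c ≈ 1.21 d; minimum DO ≈ 3.98 mg/L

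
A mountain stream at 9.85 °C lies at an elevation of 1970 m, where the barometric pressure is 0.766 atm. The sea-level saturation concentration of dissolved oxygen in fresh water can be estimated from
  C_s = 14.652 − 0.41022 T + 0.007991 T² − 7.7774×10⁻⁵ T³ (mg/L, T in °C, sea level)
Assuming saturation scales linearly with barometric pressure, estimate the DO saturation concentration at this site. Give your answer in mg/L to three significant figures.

At sea level: C_s = 14.652 − 0.41022×9.85 + 0.007991×9.85² − 7.7774×10⁻⁵×9.85³ = 11.31 mg/L.
Pressure correction: C_s' = 11.31 × 0.766 = 8.665 mg/L.

C_s ≈ 8.67 mg/L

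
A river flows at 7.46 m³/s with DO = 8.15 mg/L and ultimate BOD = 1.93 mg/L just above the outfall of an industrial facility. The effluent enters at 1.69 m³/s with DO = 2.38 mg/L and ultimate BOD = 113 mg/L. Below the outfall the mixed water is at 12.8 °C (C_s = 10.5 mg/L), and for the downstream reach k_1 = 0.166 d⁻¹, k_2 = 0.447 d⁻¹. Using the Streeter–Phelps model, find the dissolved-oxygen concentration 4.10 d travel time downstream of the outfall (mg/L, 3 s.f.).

Mixed DO = (7.46×8.15 + 1.69×2.38)/(7.46+1.69) = 64.82/9.150 = 7.084 mg/L.
Mixed L₀ = (7.46×1.93 + 1.69×113)/(9.150) = 205.4/9.150 = 22.44 mg/L.
Initial deficit D₀ = C_s − DO₀ = 10.5 − 7.084 = 3.416 mg/L.
D(4.10) = [0.166×22.44/(0.447−0.166)](e^(−0.166×4.10) − e^(−0.447×4.10)) + 3.416 e^(−0.447×4.10)
= 13.26 × (0.5063 − 0.1600) + 3.416 × 0.1600 = 5.138 mg/L.
DO = 10.5 − 5.138 = 5.362 mg/L.

DO ≈ 5.36 mg/L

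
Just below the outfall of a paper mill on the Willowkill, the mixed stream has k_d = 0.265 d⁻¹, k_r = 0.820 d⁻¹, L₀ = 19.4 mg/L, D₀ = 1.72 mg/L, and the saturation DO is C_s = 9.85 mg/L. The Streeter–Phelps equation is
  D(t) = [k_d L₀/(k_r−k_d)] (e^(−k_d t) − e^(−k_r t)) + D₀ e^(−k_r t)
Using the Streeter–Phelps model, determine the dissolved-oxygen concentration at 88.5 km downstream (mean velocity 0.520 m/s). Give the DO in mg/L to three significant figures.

Travel time t = x/v = 88.5 km / (0.520 m/s) = 88500 m / 0.520 m/s = 170200 s = 1.970 d.
k_d L₀/(k_r−k_d) = 0.265×19.4/(0.820−0.265) = 5.141/0.5550 = 9.263 mg/L.
e^(−k_d t) = e^(−0.265×1.970) = 0.5933; e^(−k_r t) = e^(−0.820×1.970) = 0.1988.
D = 9.263 × (0.5933 − 0.1988) + 1.72 × 0.1988 = 3.654 + 0.3420 = 3.996 mg/L.
DO = C_s − D = 9.85 − 3.996 = 5.854 mg/L.

DO ≈ 5.85 mg/L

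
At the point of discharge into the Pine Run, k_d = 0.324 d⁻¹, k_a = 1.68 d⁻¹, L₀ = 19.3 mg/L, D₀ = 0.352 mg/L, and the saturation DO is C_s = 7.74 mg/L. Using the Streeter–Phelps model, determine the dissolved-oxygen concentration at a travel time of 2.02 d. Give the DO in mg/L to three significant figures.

k_d L₀/(k_a−k_d) = 0.324×19.3/(1.68−0.324) = 6.253/1.356 = 4.612 mg/L.
e^(−k_d t) = e^(−0.324×2.020) = 0.5197; e^(−k_a t) = e^(−1.68×2.020) = 0.03359.
D = 4.612 × (0.5197 − 0.03359) + 0.352 × 0.03359 = 2.242 + 0.01182 = 2.254 mg/L.
DO = C_s − D = 7.74 − 2.254 = 5.486 mg/L.

DO ≈ 5.49 mg/L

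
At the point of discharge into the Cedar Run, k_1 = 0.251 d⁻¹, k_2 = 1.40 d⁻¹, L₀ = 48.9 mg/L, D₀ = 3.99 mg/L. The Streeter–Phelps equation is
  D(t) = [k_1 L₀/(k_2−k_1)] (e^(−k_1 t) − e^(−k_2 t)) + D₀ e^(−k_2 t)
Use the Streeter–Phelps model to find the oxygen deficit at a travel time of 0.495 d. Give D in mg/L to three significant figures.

D ≈ 6.09 mg/L

k_1 L₀/(k_2−k_1) = 0.251×48.9/(1.40−0.251) = 12.27/1.149 = 10.68 mg/L.
e^(−k_1 t) = e^(−0.251×0.4950) = 0.8832; e^(−k_2 t) = e^(−1.40×0.4950) = 0.5001.
D = 10.68 × (0.8832 − 0.5001) + 3.99 × 0.5001 = 4.092 + 1.995 = 6.088 mg/L.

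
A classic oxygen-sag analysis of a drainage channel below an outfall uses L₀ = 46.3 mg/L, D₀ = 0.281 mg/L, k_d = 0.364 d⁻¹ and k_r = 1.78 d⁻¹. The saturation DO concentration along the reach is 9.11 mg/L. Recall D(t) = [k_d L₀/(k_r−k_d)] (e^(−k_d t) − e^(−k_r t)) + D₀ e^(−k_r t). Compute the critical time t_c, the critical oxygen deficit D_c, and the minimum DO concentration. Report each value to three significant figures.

At the critical point dD/dt = 0, so k_d L₀ e^(−k_d t) = k_r D. Substituting D(t) from the Streeter–Phelps equation and solving for t gives
t_c = ln[(k_r/k_d)(1 − D₀(k_r−k_d)/(k_d L₀))] / (k_r−k_d).
Here k_r−k_d = 1.416 d⁻¹ and 1 − D₀(k_r−k_d)/(k_d L₀) = 1 − 0.281×1.416/(0.364×46.3) = 0.9764, so
t_c = ln(4.890 × 0.9764) / 1.416 = 1.563 / 1.416 = 1.104 d.
L(t_c) = L₀ e^(−k_d t_c) = 46.3 × 0.6691 = 30.98 mg/L, and at the critical point k_r D_c = k_d L, so D_c = (0.364/1.78) × 30.98 = 6.335 mg/L.
Minimum DO = C_s − D_c = 9.11 − 6.335 = 2.775 mg/L.

t_c ≈ 1.10 d; D_c ≈ 6.33 mg/L; min DO ≈ 2.78 mg/L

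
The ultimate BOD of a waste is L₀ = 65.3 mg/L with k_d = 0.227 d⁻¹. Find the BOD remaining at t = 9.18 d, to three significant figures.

L_t = L₀ e^(−k_d t) = 65.3 × e^(−0.227×9.18) = 65.3 × 0.1244 = 8.127 mg/L.

L ≈ 8.13 mg/L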